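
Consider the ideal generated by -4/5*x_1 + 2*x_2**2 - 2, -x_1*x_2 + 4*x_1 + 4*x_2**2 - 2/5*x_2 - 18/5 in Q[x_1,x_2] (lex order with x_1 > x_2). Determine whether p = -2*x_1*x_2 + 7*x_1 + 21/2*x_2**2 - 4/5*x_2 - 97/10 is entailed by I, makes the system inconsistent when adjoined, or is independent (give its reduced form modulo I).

First compute the reduced Gröbner basis of I by Buchberger's algorithm.
f_1 = -4/5*x_1 + 2*x_2**2 - 2, LT = x_1.
f_2 = -x_1*x_2 + 4*x_1 + 4*x_2**2 - 2/5*x_2 - 18/5, LT = x_1*x_2.

S(f_1,f_2): lcm = x_1*x_2. S = 4*x_1 - 5/2*x_2**3 + 4*x_2**2 + 21/10*x_2 - 18/5.
  leading term x_1: subtract (-5)·f_1 from 4*x_1 - 5/2*x_2**3 + 4*x_2**2 + 21/10*x_2 - 18/5 → -5/2*x_2**3 + 14*x_2**2 + 21/10*x_2 - 68/5
  leading term x_2**3: no divisor's leading term divides it; move -5/2*x_2**3 to the remainder.
  leading term x_2**2: no divisor's leading term divides it; move 14*x_2**2 to the remainder.
  leading term x_2: no divisor's leading term divides it; move 21/10*x_2 to the remainder.
  leading term 1: no divisor's leading term divides it; move -68/5 to the remainder.
  remainder -5/2*x_2**3 + 14*x_2**2 + 21/10*x_2 - 68/5 ≠ 0; add h_3 = -5/2*x_2**3 + 14*x_2**2 + 21/10*x_2 - 68/5 to the basis.

The other S-polynomials (S(f_1,h_3), S(f_2,h_3)) all reduce to 0 modulo the current basis, so we have a Gröbner basis.
Inter-reduce: drop elements whose leading term is divisible by another's, tail-reduce, and make monic.
Reduced Gröbner basis: {x_1 - 5/2*x_2**2 + 5/2, x_2**3 - 28/5*x_2**2 - 21/25*x_2 + 136/25}.
Label its elements g_1 = x_1 - 5/2*x_2**2 + 5/2, g_2 = x_2**3 - 28/5*x_2**2 - 21/25*x_2 + 136/25.

Reduce p = -2*x_1*x_2 + 7*x_1 + 21/2*x_2**2 - 4/5*x_2 - 97/10 modulo G:
  leading term x_1*x_2: subtract (-2*x_2)·g_1 from -2*x_1*x_2 + 7*x_1 + 21/2*x_2**2 - 4/5*x_2 - 97/10 → 7*x_1 - 5*x_2**3 + 21/2*x_2**2 + 21/5*x_2 - 97/10
  leading term x_1: subtract (7)·g_1 from 7*x_1 - 5*x_2**3 + 21/2*x_2**2 + 21/5*x_2 - 97/10 → -5*x_2**3 + 28*x_2**2 + 21/5*x_2 - 136/5
  leading term x_2**3: subtract (-5)·g_2 from -5*x_2**3 + 28*x_2**2 + 21/5*x_2 - 136/5 → 0
  normal form = 0.
Since the normal form is 0, p ∈ I.

-2*x_1*x_2 + 7*x_1 + 21/2*x_2**2 - 4/5*x_2 - 97/10 lies in I (it reduces to 0).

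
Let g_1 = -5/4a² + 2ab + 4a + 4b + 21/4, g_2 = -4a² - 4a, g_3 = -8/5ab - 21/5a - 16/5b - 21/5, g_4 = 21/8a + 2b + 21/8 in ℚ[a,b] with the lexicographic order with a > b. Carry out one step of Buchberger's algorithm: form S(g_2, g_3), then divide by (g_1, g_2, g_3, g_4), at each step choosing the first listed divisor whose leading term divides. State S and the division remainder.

S(g_2, g_3) = -21/8a² - ab - 21/8a; remainder on division = 0.

lcm(LM(g_2), LM(g_3)) = a²b.
S = (lcm/LT(g_2))·g_2 − (lcm/LT(g_3))·g_3 = -21/8a² - ab - 21/8a.
Reduce S modulo (g_1, g_2, g_3, g_4) in that order:
  leading term a²: subtract (21/10)·g_1 from -21/8a² - ab - 21/8a → -26/5ab - 441/40a - 42/5b - 441/40
  leading term ab: subtract (13/4)·g_3 from -26/5ab - 441/40a - 42/5b - 441/40 → 21/8a + 2b + 21/8
  leading term a: subtract (1)·g_4 from 21/8a + 2b + 21/8 → 0
The remainder is 0, so this S-polynomial contributes no new basis element.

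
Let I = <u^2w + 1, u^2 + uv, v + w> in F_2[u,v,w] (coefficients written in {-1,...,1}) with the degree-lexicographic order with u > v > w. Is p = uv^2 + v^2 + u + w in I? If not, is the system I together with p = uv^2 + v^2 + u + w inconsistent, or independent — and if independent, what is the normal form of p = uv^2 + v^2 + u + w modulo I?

First compute the reduced Gröbner basis of I by Buchberger's algorithm.
f_1 = u^2w + 1, LT = u^2w.
f_2 = u^2 + uv, LT = u^2.
f_3 = v + w, LT = v.

S(f_1,f_2): lcm = u^2w. S = uvw + 1.
  leading term uvw: subtract (uw)·f_3 from uvw + 1 → uw^2 + 1
  leading term uw^2: no divisor's leading term divides it; move uw^2 to the remainder.
  leading term 1: no divisor's leading term divides it; move 1 to the remainder.
  remainder uw^2 + 1 ≠ 0; add h_4 = uw^2 + 1 to the basis.

S(f_1,f_3): leading monomials are coprime, so the S-polynomial reduces to 0 (Buchberger's first criterion).
S(f_2,f_3): leading monomials are coprime, so the S-polynomial reduces to 0 (Buchberger's first criterion).
S(f_1,h_4): lcm = u^2w^2. S = u + w.
  leading term u: no divisor's leading term divides it; move u to the remainder.
  leading term w: no divisor's leading term divides it; move w to the remainder.
  remainder u + w ≠ 0; add h_5 = u + w to the basis.

S(f_2,h_4): lcm = u^2w^2. S = uvw^2 + u.
  leading term uvw^2: subtract (uw^2)·f_3 from uvw^2 + u → uw^3 + u
  leading term uw^3: subtract (w)·h_4 from uw^3 + u → u + w
  leading term u: subtract (1)·h_5 from u + w → 0
  remainder 0.

S(f_3,h_4): leading monomials are coprime, so the S-polynomial reduces to 0 (Buchberger's first criterion).
S(f_1,h_5): lcm = u^2w. S = uw^2 + 1.
  leading term uw^2: subtract (1)·h_4 from uw^2 + 1 → 0
  remainder 0.

S(f_2,h_5): lcm = u^2. S = uv + uw.
  leading term uv: subtract (u)·f_3 from uv + uw → 0
  remainder 0.

S(f_3,h_5): leading monomials are coprime, so the S-polynomial reduces to 0 (Buchberger's first criterion).
S(h_4,h_5): lcm = uw^2. S = w^3 + 1.
  leading term w^3: no divisor's leading term divides it; move w^3 to the remainder.
  leading term 1: no divisor's leading term divides it; move 1 to the remainder.
  remainder w^3 + 1 ≠ 0; add h_6 = w^3 + 1 to the basis.

S(f_1,h_6): lcm = u^2w^3. S = u^2 + w^2.
  leading term u^2: subtract (1)·f_2 from u^2 + w^2 → uv + w^2
  leading term uv: subtract (u)·f_3 from uv + w^2 → uw + w^2
  leading term uw: subtract (w)·h_5 from uw + w^2 → 0
  remainder 0.

S(f_2,h_6): leading monomials are coprime, so the S-polynomial reduces to 0 (Buchberger's first criterion).
S(f_3,h_6): leading monomials are coprime, so the S-polynomial reduces to 0 (Buchberger's first criterion).
S(h_4,h_6): lcm = uw^3. S = u + w.
  leading term u: subtract (1)·h_5 from u + w → 0
  remainder 0.

S(h_5,h_6): leading monomials are coprime, so the S-polynomial reduces to 0 (Buchberger's first criterion).
Every S-polynomial of the final basis reduces to 0, so we have a Gröbner basis.
Inter-reduce: drop elements whose leading term is divisible by another's, tail-reduce, and make monic.
Reduced Gröbner basis: {w^3 + 1, u + w, v + w}.
Label its elements g_1 = w^3 + 1, g_2 = u + w, g_3 = v + w.

Reduce p = uv^2 + v^2 + u + w modulo G:
  leading term uv^2: subtract (v^2)·g_2 from uv^2 + v^2 + u + w → v^2w + v^2 + u + w
  leading term v^2w: subtract (vw)·g_3 from v^2w + v^2 + u + w → vw^2 + v^2 + u + w
  leading term vw^2: subtract (w^2)·g_3 from vw^2 + v^2 + u + w → w^3 + v^2 + u + w
  leading term w^3: subtract (1)·g_1 from w^3 + v^2 + u + w → v^2 + u + w + 1
  leading term v^2: subtract (v)·g_3 from v^2 + u + w + 1 → vw + u + w + 1
  leading term vw: subtract (w)·g_3 from vw + u + w + 1 → w^2 + u + w + 1
  leading term w^2: no divisor's leading term divides it; move w^2 to the remainder.
  leading term u: subtract (1)·g_2 from u + w + 1 → 1
  leading term 1: no divisor's leading term divides it; move 1 to the remainder.
  normal form = w^2 + 1.
The normal form is nonzero, so p ∉ I. Since p minus its normal form lies in I, I + (p) = I + (r) where r = w^2 + 1; decide whether this ideal is the whole ring.
Run Buchberger on G together with r (pairs among the g_i already reduce to 0 since G is a Gröbner basis):
g_1 = w^3 + 1, LT = w^3.
g_2 = u + w, LT = u.
g_3 = v + w, LT = v.
r = w^2 + 1, LT = w^2.

S(g_1,g_2): leading monomials are coprime, so the S-polynomial reduces to 0 (Buchberger's first criterion).
S(g_1,g_3): leading monomials are coprime, so the S-polynomial reduces to 0 (Buchberger's first criterion).
S(g_1,r): lcm = w^3. S = w + 1.
  leading term w: no divisor's leading term divides it; move w to the remainder.
  leading term 1: no divisor's leading term divides it; move 1 to the remainder.
  remainder w + 1 ≠ 0; add m_5 = w + 1 to the basis.

S(g_2,g_3): leading monomials are coprime, so the S-polynomial reduces to 0 (Buchberger's first criterion).
S(g_2,r): leading monomials are coprime, so the S-polynomial reduces to 0 (Buchberger's first criterion).
S(g_3,r): leading monomials are coprime, so the S-polynomial reduces to 0 (Buchberger's first criterion).
S(g_1,m_5): lcm = w^3. S = w^2 + 1.
  leading term w^2: subtract (1)·r from w^2 + 1 → 0
  remainder 0.

S(g_2,m_5): leading monomials are coprime, so the S-polynomial reduces to 0 (Buchberger's first criterion).
S(g_3,m_5): leading monomials are coprime, so the S-polynomial reduces to 0 (Buchberger's first criterion).
S(r,m_5): lcm = w^2. S = w + 1.
  leading term w: subtract (1)·m_5 from w + 1 → 0
  remainder 0.

Every S-polynomial of the final basis reduces to 0, so we have a Gröbner basis.
Inter-reduce: drop elements whose leading term is divisible by another's, tail-reduce, and make monic.
Reduced Gröbner basis: {u + 1, v + 1, w + 1}.
The reduced Gröbner basis of I + (p) is {u + 1, v + 1, w + 1} ≠ {1}, a proper ideal, so the enlarged system stays consistent: p is independent of I, with normal form w^2 + 1.

uv^2 + v^2 + u + w is independent of I; its normal form modulo I is w^2 + 1.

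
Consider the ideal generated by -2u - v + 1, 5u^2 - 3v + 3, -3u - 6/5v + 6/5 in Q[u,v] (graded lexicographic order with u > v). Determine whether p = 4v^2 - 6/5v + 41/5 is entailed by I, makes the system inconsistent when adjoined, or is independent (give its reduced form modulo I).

First compute the reduced Gröbner basis of I by Buchberger's algorithm.
f_1 = -2u - v + 1, LT = u.
f_2 = 5u^2 - 3v + 3, LT = u^2.
f_3 = -3u - 6/5v + 6/5, LT = u.

S(f_1,f_2): lcm = u^2. S = 1/2uv - 1/2u + 3/5v - 3/5.
  reduce S modulo (f_1, f_2, f_3):
  remainder -1/4v^2 + 11/10v - 17/20 ≠ 0; add h_4 = -1/4v^2 + 11/10v - 17/20 to the basis.

S(f_1,f_3): lcm = u. S = 1/10v - 1/10.
  reduce S modulo (f_1, f_2, f_3, h_4):
  remainder 1/10v - 1/10 ≠ 0; add h_5 = 1/10v - 1/10 to the basis.

The other S-polynomials (S(f_2,f_3), S(f_1,h_4), S(f_2,h_4), S(f_3,h_4), S(f_1,h_5), S(f_2,h_5), S(f_3,h_5), S(h_4,h_5)) all reduce to 0 modulo the current basis, so we have a Gröbner basis.
Inter-reduce: drop elements whose leading term is divisible by another's, tail-reduce, and make monic.
Reduced Gröbner basis: {u, v - 1}.
Label its elements g_1 = u, g_2 = v - 1.

Reduce p = 4v^2 - 6/5v + 41/5 modulo G:
  leading term v^2: subtract (4v)·g_2 from 4v^2 - 6/5v + 41/5 → 14/5v + 41/5
  leading term v: subtract (14/5)·g_2 from 14/5v + 41/5 → 11
  leading term 1: no divisor's leading term divides it; move 11 to the remainder.
  normal form = 11.
The normal form is nonzero, so p ∉ I. Since p minus its normal form lies in I, I + (p) = I + (r) where r = 11; decide whether this ideal is the whole ring.
Here r = 11 is a nonzero constant, hence a unit: 1 ∈ I + (p), the Gröbner basis of I + (p) is {1}, and the enlarged system has no common solution — adjoining p is inconsistent.

Adjoining 4v^2 - 6/5v + 41/5 makes the ideal the whole ring: the system is inconsistent.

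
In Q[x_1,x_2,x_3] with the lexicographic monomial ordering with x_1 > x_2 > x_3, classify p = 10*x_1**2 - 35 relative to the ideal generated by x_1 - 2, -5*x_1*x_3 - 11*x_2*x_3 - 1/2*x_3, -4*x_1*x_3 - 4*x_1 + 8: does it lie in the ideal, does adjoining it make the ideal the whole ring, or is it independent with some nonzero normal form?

Adjoining 10*x_1**2 - 35 makes the ideal the whole ring: the system is inconsistent.

First compute the reduced Gröbner basis of I by Buchberger's algorithm.
f_1 = x_1 - 2, LT = x_1.
f_2 = -5*x_1*x_3 - 11*x_2*x_3 - 1/2*x_3, LT = x_1*x_3.
f_3 = -4*x_1*x_3 - 4*x_1 + 8, LT = x_1*x_3.

S(f_1,f_2): lcm = x_1*x_3. S = -11/5*x_2*x_3 - 21/10*x_3.
  leading term x_2*x_3: no divisor's leading term divides it; move -11/5*x_2*x_3 to the remainder.
  leading term x_3: no divisor's leading term divides it; move -21/10*x_3 to the remainder.
  remainder -11/5*x_2*x_3 - 21/10*x_3 ≠ 0; add h_4 = -11/5*x_2*x_3 - 21/10*x_3 to the basis.

S(f_1,f_3): lcm = x_1*x_3. S = -x_1 - 2*x_3 + 2.
  leading term x_1: subtract (-1)·f_1 from -x_1 - 2*x_3 + 2 → -2*x_3
  leading term x_3: no divisor's leading term divides it; move -2*x_3 to the remainder.
  remainder -2*x_3 ≠ 0; add h_5 = -2*x_3 to the basis.

The other S-polynomials (S(f_2,f_3), S(f_1,h_4), S(f_2,h_4), S(f_3,h_4), S(f_1,h_5), S(f_2,h_5), S(f_3,h_5), S(h_4,h_5)) all reduce to 0 modulo the current basis, so we have a Gröbner basis.
Inter-reduce: drop elements whose leading term is divisible by another's, tail-reduce, and make monic.
Reduced Gröbner basis: {x_1 - 2, x_3}.
Label its elements g_1 = x_1 - 2, g_2 = x_3.

Reduce p = 10*x_1**2 - 35 modulo G:
  leading term x_1**2: subtract (10*x_1)·g_1 from 10*x_1**2 - 35 → 20*x_1 - 35
  leading term x_1: subtract (20)·g_1 from 20*x_1 - 35 → 5
  leading term 1: no divisor's leading term divides it; move 5 to the remainder.
  normal form = 5.
The normal form is nonzero, so p ∉ I. Since p minus its normal form lies in I, I + (p) = I + (r) where r = 5; decide whether this ideal is the whole ring.
Here r = 5 is a nonzero constant, hence a unit: 1 ∈ I + (p), the Gröbner basis of I + (p) is {1}, and the enlarged system has no common solution — adjoining p is inconsistent.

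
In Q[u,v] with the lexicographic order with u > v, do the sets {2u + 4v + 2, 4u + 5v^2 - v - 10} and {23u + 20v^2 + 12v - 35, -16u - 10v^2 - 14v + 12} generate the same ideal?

Since reduced Gröbner bases are canonical representatives of ideals under a given ordering, it suffices to compute and compare them.
Buchberger on the first generating set:
f_1 = 2u + 4v + 2, LT = u.
f_2 = 4u + 5v^2 - v - 10, LT = u.

S(f_1,f_2): lcm = u. S = -5/4v^2 + 9/4v + 7/2.
  reduce S modulo (f_1, f_2):
  remainder -5/4v^2 + 9/4v + 7/2 ≠ 0; add g_3 = -5/4v^2 + 9/4v + 7/2 to the basis.

The other S-polynomials (S(f_1,g_3), S(f_2,g_3)) all reduce to 0 modulo the current basis, so we have a Gröbner basis.
Inter-reduce: drop elements whose leading term is divisible by another's, tail-reduce, and make monic.
Reduced Gröbner basis: {u + 2v + 1, v^2 - 9/5v - 14/5}.

Buchberger on the second generating set:
h_1 = 23u + 20v^2 + 12v - 35, LT = u.
h_2 = -16u - 10v^2 - 14v + 12, LT = u.

S(h_1,h_2): lcm = u. S = 45/184v^2 - 65/184v - 71/92.
  reduce S modulo (h_1, h_2):
  remainder 45/184v^2 - 65/184v - 71/92 ≠ 0; add k_3 = 45/184v^2 - 65/184v - 71/92 to the basis.

The other S-polynomials (S(h_1,k_3), S(h_2,k_3)) all reduce to 0 modulo the current basis, so we have a Gröbner basis.
Inter-reduce: drop elements whose leading term is divisible by another's, tail-reduce, and make monic.
Reduced Gröbner basis: {u + 16/9v + 11/9, v^2 - 13/9v - 142/45}.

Since the reduced bases disagree, the two ideals are not the same.

No, the ideals differ.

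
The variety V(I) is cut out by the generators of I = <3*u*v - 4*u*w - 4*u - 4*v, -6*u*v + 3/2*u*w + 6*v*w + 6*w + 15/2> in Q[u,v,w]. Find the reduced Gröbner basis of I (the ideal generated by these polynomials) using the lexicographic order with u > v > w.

G = {u*v + 4/13*u - 16/13*v*w + 4/13*v - 16/13*w - 20/13, u*w + 16/13*u - 12/13*v*w + 16/13*v - 12/13*w - 15/13, v**2*w - 4/3*v**2 - 4/3*v*w**2 + 5/4*v - 4/3*w**2 - 3*w - 5/3}

The reduced Gröbner basis is the canonical form of the ideal for this ordering.

f_1 = 3*u*v - 4*u*w - 4*u - 4*v, LT = u*v.
f_2 = -6*u*v + 3/2*u*w + 6*v*w + 6*w + 15/2, LT = u*v.

S(f_1,f_2): lcm = u*v. S = -13/12*u*w - 4/3*u + v*w - 4/3*v + w + 5/4.
  leading term u*w: no divisor's leading term divides it; move -13/12*u*w to the remainder.
  leading term u: no divisor's leading term divides it; move -4/3*u to the remainder.
  leading term v*w: no divisor's leading term divides it; move v*w to the remainder.
  leading term v: no divisor's leading term divides it; move -4/3*v to the remainder.
  leading term w: no divisor's leading term divides it; move w to the remainder.
  leading term 1: no divisor's leading term divides it; move 5/4 to the remainder.
  remainder -13/12*u*w - 4/3*u + v*w - 4/3*v + w + 5/4 ≠ 0; add g_3 = -13/12*u*w - 4/3*u + v*w - 4/3*v + w + 5/4 to the basis.

S(f_1,g_3): lcm = u*v*w. S = -16/13*u*v - 4/3*u*w**2 - 4/3*u*w + 12/13*v**2*w - 16/13*v**2 - 16/39*v*w + 15/13*v.
  leading term u*v: subtract (-16/39)·f_1 from -16/13*u*v - 4/3*u*w**2 - 4/3*u*w + 12/13*v**2*w - 16/13*v**2 - 16/39*v*w + 15/13*v → -4/3*u*w**2 - 116/39*u*w - 64/39*u + 12/13*v**2*w - 16/13*v**2 - 16/39*v*w - 19/39*v
  leading term u*w**2: subtract (16/13*w)·g_3 from -4/3*u*w**2 - 116/39*u*w - 64/39*u + 12/13*v**2*w - 16/13*v**2 - 16/39*v*w - 19/39*v → -4/3*u*w - 64/39*u + 12/13*v**2*w - 16/13*v**2 - 16/13*v*w**2 + 16/13*v*w - 19/39*v - 16/13*w**2 - 20/13*w
  leading term u*w: subtract (16/13)·g_3 from -4/3*u*w - 64/39*u + 12/13*v**2*w - 16/13*v**2 - 16/13*v*w**2 + 16/13*v*w - 19/39*v - 16/13*w**2 - 20/13*w → 12/13*v**2*w - 16/13*v**2 - 16/13*v*w**2 + 15/13*v - 16/13*w**2 - 36/13*w - 20/13
  leading term v**2*w: no divisor's leading term divides it; move 12/13*v**2*w to the remainder.
  leading term v**2: no divisor's leading term divides it; move -16/13*v**2 to the remainder.
  leading term v*w**2: no divisor's leading term divides it; move -16/13*v*w**2 to the remainder.
  leading term v: no divisor's leading term divides it; move 15/13*v to the remainder.
  leading term w**2: no divisor's leading term divides it; move -16/13*w**2 to the remainder.
  leading term w: no divisor's leading term divides it; move -36/13*w to the remainder.
  leading term 1: no divisor's leading term divides it; move -20/13 to the remainder.
  remainder 12/13*v**2*w - 16/13*v**2 - 16/13*v*w**2 + 15/13*v - 16/13*w**2 - 36/13*w - 20/13 ≠ 0; add g_4 = 12/13*v**2*w - 16/13*v**2 - 16/13*v*w**2 + 15/13*v - 16/13*w**2 - 36/13*w - 20/13 to the basis.

The other S-polynomials (S(f_2,g_3), S(f_1,g_4), S(f_2,g_4), S(g_3,g_4)) all reduce to 0 modulo the current basis, so we have a Gröbner basis.
Inter-reduce: drop elements whose leading term is divisible by another's, tail-reduce, and make monic.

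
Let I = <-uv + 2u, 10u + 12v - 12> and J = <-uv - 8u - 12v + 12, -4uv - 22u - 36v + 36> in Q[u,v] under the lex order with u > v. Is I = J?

Equality of ideals is decidable: compute both reduced Gröbner bases (unique for the ordering) and check whether they agree.
Buchberger on the first generating set:
f_1 = -uv + 2u, LT = uv.
f_2 = 10u + 12v - 12, LT = u.

S(f_1,f_2): lcm = uv. S = -2u - \tfrac{6}{5}v^{2} + \tfrac{6}{5}v.
  reduce S modulo (f_1, f_2):
  remainder -\tfrac{6}{5}v^{2} + \tfrac{18}{5}v - \tfrac{12}{5} ≠ 0; add g_3 = -\tfrac{6}{5}v^{2} + \tfrac{18}{5}v - \tfrac{12}{5} to the basis.

The other S-polynomials (S(f_1,g_3), S(f_2,g_3)) all reduce to 0 modulo the current basis, so we have a Gröbner basis.
Inter-reduce: drop elements whose leading term is divisible by another's, tail-reduce, and make monic.
Reduced Gröbner basis: {u + \tfrac{6}{5}v - \tfrac{6}{5}, v^{2} - 3v + 2}.

Buchberger on the second generating set:
h_1 = -uv - 8u - 12v + 12, LT = uv.
h_2 = -4uv - 22u - 36v + 36, LT = uv.

S(h_1,h_2): lcm = uv. S = \tfrac{5}{2}u + 3v - 3.
  reduce S modulo (h_1, h_2):
  remainder \tfrac{5}{2}u + 3v - 3 ≠ 0; add k_3 = \tfrac{5}{2}u + 3v - 3 to the basis.

S(h_1,k_3): lcm = uv. S = 8u - \tfrac{6}{5}v^{2} + \tfrac{66}{5}v - 12.
  reduce S modulo (h_1, h_2, k_3):
  remainder -\tfrac{6}{5}v^{2} + \tfrac{18}{5}v - \tfrac{12}{5} ≠ 0; add k_4 = -\tfrac{6}{5}v^{2} + \tfrac{18}{5}v - \tfrac{12}{5} to the basis.

The other S-polynomials (S(h_2,k_3), S(h_1,k_4), S(h_2,k_4), S(k_3,k_4)) all reduce to 0 modulo the current basis, so we have a Gröbner basis.
Inter-reduce: drop elements whose leading term is divisible by another's, tail-reduce, and make monic.
Reduced Gröbner basis: {u + \tfrac{6}{5}v - \tfrac{6}{5}, v^{2} - 3v + 2}.

The two bases agree; hence the ideals are identical.

Yes, the ideals are equal.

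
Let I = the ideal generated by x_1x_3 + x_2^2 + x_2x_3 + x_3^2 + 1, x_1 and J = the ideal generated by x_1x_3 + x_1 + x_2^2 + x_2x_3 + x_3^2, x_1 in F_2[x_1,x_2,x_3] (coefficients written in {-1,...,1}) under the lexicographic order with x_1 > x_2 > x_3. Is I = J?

For a fixed monomial order, each ideal has a unique reduced Gröbner basis; comparing bases decides equality.
Buchberger on the first generating set:
f_1 = x_1x_3 + x_2^2 + x_2x_3 + x_3^2 + 1, LT = x_1x_3.
f_2 = x_1, LT = x_1.

S(f_1,f_2): lcm = x_1x_3. S = x_2^2 + x_2x_3 + x_3^2 + 1.
  reduce S modulo (f_1, f_2):
  remainder x_2^2 + x_2x_3 + x_3^2 + 1 ≠ 0; add g_3 = x_2^2 + x_2x_3 + x_3^2 + 1 to the basis.

The other S-polynomials (S(f_1,g_3), S(f_2,g_3)) all reduce to 0 modulo the current basis, so we have a Gröbner basis.
Inter-reduce: drop elements whose leading term is divisible by another's, tail-reduce, and make monic.
Reduced Gröbner basis: {x_1, x_2^2 + x_2x_3 + x_3^2 + 1}.

Buchberger on the second generating set:
h_1 = x_1x_3 + x_1 + x_2^2 + x_2x_3 + x_3^2, LT = x_1x_3.
h_2 = x_1, LT = x_1.

S(h_1,h_2): lcm = x_1x_3. S = x_1 + x_2^2 + x_2x_3 + x_3^2.
  reduce S modulo (h_1, h_2):
  remainder x_2^2 + x_2x_3 + x_3^2 ≠ 0; add k_3 = x_2^2 + x_2x_3 + x_3^2 to the basis.

The other S-polynomials (S(h_1,k_3), S(h_2,k_3)) all reduce to 0 modulo the current basis, so we have a Gröbner basis.
Inter-reduce: drop elements whose leading term is divisible by another's, tail-reduce, and make monic.
Reduced Gröbner basis: {x_1, x_2^2 + x_2x_3 + x_3^2}.

Since the reduced bases disagree, the two ideals are not the same.

No, the ideals differ.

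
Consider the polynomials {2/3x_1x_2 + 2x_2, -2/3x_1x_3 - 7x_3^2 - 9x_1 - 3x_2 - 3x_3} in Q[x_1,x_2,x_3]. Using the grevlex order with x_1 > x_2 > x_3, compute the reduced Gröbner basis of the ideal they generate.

Buchberger's algorithm terminates because the ascending chain of leading-term ideals stabilizes.

f_1 = 2/3x_1x_2 + 2x_2, LT = x_1x_2.
f_2 = -2/3x_1x_3 - 7x_3^2 - 9x_1 - 3x_2 - 3x_3, LT = x_1x_3.

S(f_1,f_2): lcm = x_1x_2x_3. S = -21/2x_2x_3^2 - 27/2x_1x_2 - 9/2x_2^2 - 3/2x_2x_3.
  leading term x_2x_3^2: no divisor's leading term divides it; move -21/2x_2x_3^2 to the remainder.
  leading term x_1x_2: subtract (-81/4)·f_1 from -27/2x_1x_2 - 9/2x_2^2 - 3/2x_2x_3 → -9/2x_2^2 - 3/2x_2x_3 + 81/2x_2
  leading term x_2^2: no divisor's leading term divides it; move -9/2x_2^2 to the remainder.
  leading term x_2x_3: no divisor's leading term divides it; move -3/2x_2x_3 to the remainder.
  leading term x_2: no divisor's leading term divides it; move 81/2x_2 to the remainder.
  remainder -21/2x_2x_3^2 - 9/2x_2^2 - 3/2x_2x_3 + 81/2x_2 ≠ 0; add g_3 = -21/2x_2x_3^2 - 9/2x_2^2 - 3/2x_2x_3 + 81/2x_2 to the basis.

S(f_1,g_3): lcm = x_1x_2x_3^2. S = -3/7x_1x_2^2 - 1/7x_1x_2x_3 + 3x_2x_3^2 + 27/7x_1x_2.
  leading term x_1x_2^2: subtract (-9/14x_2)·f_1 from -3/7x_1x_2^2 - 1/7x_1x_2x_3 + 3x_2x_3^2 + 27/7x_1x_2 → -1/7x_1x_2x_3 + 3x_2x_3^2 + 27/7x_1x_2 + 9/7x_2^2
  leading term x_1x_2x_3: subtract (-3/14x_3)·f_1 from -1/7x_1x_2x_3 + 3x_2x_3^2 + 27/7x_1x_2 + 9/7x_2^2 → 3x_2x_3^2 + 27/7x_1x_2 + 9/7x_2^2 + 3/7x_2x_3
  leading term x_2x_3^2: subtract (-2/7)·g_3 from 3x_2x_3^2 + 27/7x_1x_2 + 9/7x_2^2 + 3/7x_2x_3 → 27/7x_1x_2 + 81/7x_2
  leading term x_1x_2: subtract (81/14)·f_1 from 27/7x_1x_2 + 81/7x_2 → 0
  remainder 0.

S(f_2,g_3): lcm = x_1x_2x_3^2. S = 21/2x_2x_3^3 - 3/7x_1x_2^2 + 187/14x_1x_2x_3 + 9/2x_2^2x_3 + 9/2x_2x_3^2 + 27/7x_1x_2.
  leading term x_2x_3^3: subtract (-x_3)·g_3 from 21/2x_2x_3^3 - 3/7x_1x_2^2 + 187/14x_1x_2x_3 + 9/2x_2^2x_3 + 9/2x_2x_3^2 + 27/7x_1x_2 → -3/7x_1x_2^2 + 187/14x_1x_2x_3 + 3x_2x_3^2 + 27/7x_1x_2 + 81/2x_2x_3
  leading term x_1x_2^2: subtract (-9/14x_2)·f_1 from -3/7x_1x_2^2 + 187/14x_1x_2x_3 + 3x_2x_3^2 + 27/7x_1x_2 + 81/2x_2x_3 → 187/14x_1x_2x_3 + 3x_2x_3^2 + 27/7x_1x_2 + 9/7x_2^2 + 81/2x_2x_3
  leading term x_1x_2x_3: subtract (561/28x_3)·f_1 from 187/14x_1x_2x_3 + 3x_2x_3^2 + 27/7x_1x_2 + 9/7x_2^2 + 81/2x_2x_3 → 3x_2x_3^2 + 27/7x_1x_2 + 9/7x_2^2 + 3/7x_2x_3
  leading term x_2x_3^2: subtract (-2/7)·g_3 from 3x_2x_3^2 + 27/7x_1x_2 + 9/7x_2^2 + 3/7x_2x_3 → 27/7x_1x_2 + 81/7x_2
  leading term x_1x_2: subtract (81/14)·f_1 from 27/7x_1x_2 + 81/7x_2 → 0
  remainder 0.

Every S-polynomial of the final basis reduces to 0, so we have a Gröbner basis.

G = {x_2x_3^2 + 3/7x_2^2 + 1/7x_2x_3 - 27/7x_2, x_1x_2 + 3x_2, x_1x_3 + 21/2x_3^2 + 27/2x_1 + 9/2x_2 + 9/2x_3}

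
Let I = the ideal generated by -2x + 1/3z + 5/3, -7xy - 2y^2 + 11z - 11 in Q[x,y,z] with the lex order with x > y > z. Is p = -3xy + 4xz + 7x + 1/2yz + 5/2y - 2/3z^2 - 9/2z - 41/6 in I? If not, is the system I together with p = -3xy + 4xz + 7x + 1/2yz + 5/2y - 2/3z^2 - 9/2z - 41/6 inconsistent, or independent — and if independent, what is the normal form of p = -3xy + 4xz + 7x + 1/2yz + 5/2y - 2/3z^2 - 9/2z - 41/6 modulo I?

First compute the reduced Gröbner basis of I by Buchberger's algorithm.
f_1 = -2x + 1/3z + 5/3, LT = x.
f_2 = -7xy - 2y^2 + 11z - 11, LT = xy.

S(f_1,f_2): lcm = xy. S = -2/7y^2 - 1/6yz - 5/6y + 11/7z - 11/7.
  leading term y^2: no divisor's leading term divides it; move -2/7y^2 to the remainder.
  leading term yz: no divisor's leading term divides it; move -1/6yz to the remainder.
  leading term y: no divisor's leading term divides it; move -5/6y to the remainder.
  leading term z: no divisor's leading term divides it; move 11/7z to the remainder.
  leading term 1: no divisor's leading term divides it; move -11/7 to the remainder.
  remainder -2/7y^2 - 1/6yz - 5/6y + 11/7z - 11/7 ≠ 0; add h_3 = -2/7y^2 - 1/6yz - 5/6y + 11/7z - 11/7 to the basis.

The other S-polynomials (S(f_1,h_3), S(f_2,h_3)) all reduce to 0 modulo the current basis, so we have a Gröbner basis.
Inter-reduce: drop elements whose leading term is divisible by another's, tail-reduce, and make monic.
Reduced Gröbner basis: {x - 1/6z - 5/6, y^2 + 7/12yz + 35/12y - 11/2z + 11/2}.
Label its elements g_1 = x - 1/6z - 5/6, g_2 = y^2 + 7/12yz + 35/12y - 11/2z + 11/2.

Reduce p = -3xy + 4xz + 7x + 1/2yz + 5/2y - 2/3z^2 - 9/2z - 41/6 modulo G:
  leading term xy: subtract (-3y)·g_1 from -3xy + 4xz + 7x + 1/2yz + 5/2y - 2/3z^2 - 9/2z - 41/6 → 4xz + 7x - 2/3z^2 - 9/2z - 41/6
  leading term xz: subtract (4z)·g_1 from 4xz + 7x - 2/3z^2 - 9/2z - 41/6 → 7x - 7/6z - 41/6
  leading term x: subtract (7)·g_1 from 7x - 7/6z - 41/6 → -1
  leading term 1: no divisor's leading term divides it; move -1 to the remainder.
  normal form = -1.
The normal form is nonzero, so p ∉ I. Since p minus its normal form lies in I, I + (p) = I + (r) where r = -1; decide whether this ideal is the whole ring.
Here r = -1 is a nonzero constant, hence a unit: 1 ∈ I + (p), the Gröbner basis of I + (p) is {1}, and the enlarged system has no common solution — adjoining p is inconsistent.

Adjoining -3xy + 4xz + 7x + 1/2yz + 5/2y - 2/3z^2 - 9/2z - 41/6 makes the ideal the whole ring: the system is inconsistent.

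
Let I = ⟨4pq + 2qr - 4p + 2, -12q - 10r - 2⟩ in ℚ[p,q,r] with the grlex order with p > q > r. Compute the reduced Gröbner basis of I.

G = {pr + ½r² + 7/5p + 1/10r - ⅗, q + ⅚r + ⅙}

Buchberger's algorithm terminates because the ascending chain of leading-term ideals stabilizes.

f_1 = 4pq + 2qr - 4p + 2, LT = pq.
f_2 = -12q - 10r - 2, LT = q.

S(f_1,f_2): lcm = pq. S = -⅚pr + ½qr - 7/6p + ½.
  leading term pr: no divisor's leading term divides it; move -⅚pr to the remainder.
  leading term qr: subtract (-1/24r)·f_2 from ½qr - 7/6p + ½ → -5/12r² - 7/6p - 1/12r + ½
  leading term r²: no divisor's leading term divides it; move -5/12r² to the remainder.
  leading term p: no divisor's leading term divides it; move -7/6p to the remainder.
  leading term r: no divisor's leading term divides it; move -1/12r to the remainder.
  leading term 1: no divisor's leading term divides it; move ½ to the remainder.
  remainder -⅚pr - 5/12r² - 7/6p - 1/12r + ½ ≠ 0; add g_3 = -⅚pr - 5/12r² - 7/6p - 1/12r + ½ to the basis.

The other S-polynomials (S(f_1,g_3), S(f_2,g_3)) all reduce to 0 modulo the current basis, so we have a Gröbner basis.
Inter-reduce: drop elements whose leading term is divisible by another's, tail-reduce, and make monic.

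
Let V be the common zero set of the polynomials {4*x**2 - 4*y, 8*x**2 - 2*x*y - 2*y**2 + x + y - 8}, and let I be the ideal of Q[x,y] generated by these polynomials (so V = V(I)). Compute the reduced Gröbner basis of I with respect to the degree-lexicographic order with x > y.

The reduced Gröbner basis is the canonical form of the ideal for this ordering.

f_1 = 4*x**2 - 4*y, LT = x**2.
f_2 = 8*x**2 - 2*x*y - 2*y**2 + x + y - 8, LT = x**2.

S(f_1,f_2): lcm = x**2. S = 1/4*x*y + 1/4*y**2 - 1/8*x - 9/8*y + 1.
  reduce S modulo (f_1, f_2):
  remainder 1/4*x*y + 1/4*y**2 - 1/8*x - 9/8*y + 1 ≠ 0; add g_3 = 1/4*x*y + 1/4*y**2 - 1/8*x - 9/8*y + 1 to the basis.

S(f_1,g_3): lcm = x**2*y. S = -x*y**2 + 1/2*x**2 + 9/2*x*y - y**2 - 4*x.
  reduce S modulo (f_1, f_2, g_3):
  remainder y**3 - 19/2*y**2 - 2*x + 45/2*y - 16 ≠ 0; add g_4 = y**3 - 19/2*y**2 - 2*x + 45/2*y - 16 to the basis.

The other S-polynomials (S(f_2,g_3), S(f_1,g_4), S(f_2,g_4), S(g_3,g_4)) all reduce to 0 modulo the current basis, so we have a Gröbner basis.
Inter-reduce: drop elements whose leading term is divisible by another's, tail-reduce, and make monic.

G = {y**3 - 19/2*y**2 - 2*x + 45/2*y - 16, x**2 - y, x*y + y**2 - 1/2*x - 9/2*y + 4}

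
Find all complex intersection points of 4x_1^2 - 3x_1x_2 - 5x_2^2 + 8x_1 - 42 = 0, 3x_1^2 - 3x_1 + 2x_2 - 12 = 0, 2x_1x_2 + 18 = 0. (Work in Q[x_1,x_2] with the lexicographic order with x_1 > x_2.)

{(3, -3)}

Compute a lex Gröbner basis by Buchberger's algorithm.
f_1 = 4x_1^2 - 3x_1x_2 + 8x_1 - 5x_2^2 - 42, LT = x_1^2.
f_2 = 3x_1^2 - 3x_1 + 2x_2 - 12, LT = x_1^2.
f_3 = 2x_1x_2 + 18, LT = x_1x_2.

S(f_1,f_2): lcm = x_1^2. S = -3/4x_1x_2 + 3x_1 - 5/4x_2^2 - 2/3x_2 - 13/2.
  leading term x_1x_2: subtract (-3/8)·f_3 from -3/4x_1x_2 + 3x_1 - 5/4x_2^2 - 2/3x_2 - 13/2 → 3x_1 - 5/4x_2^2 - 2/3x_2 + 1/4
  leading term x_1: no divisor's leading term divides it; move 3x_1 to the remainder.
  leading term x_2^2: no divisor's leading term divides it; move -5/4x_2^2 to the remainder.
  leading term x_2: no divisor's leading term divides it; move -2/3x_2 to the remainder.
  leading term 1: no divisor's leading term divides it; move 1/4 to the remainder.
  remainder 3x_1 - 5/4x_2^2 - 2/3x_2 + 1/4 ≠ 0; add h_4 = 3x_1 - 5/4x_2^2 - 2/3x_2 + 1/4 to the basis.

S(f_1,f_3): lcm = x_1^2x_2. S = -3/4x_1x_2^2 + 2x_1x_2 - 9x_1 - 5/4x_2^3 - 21/2x_2.
  leading term x_1x_2^2: subtract (-3/8x_2)·f_3 from -3/4x_1x_2^2 + 2x_1x_2 - 9x_1 - 5/4x_2^3 - 21/2x_2 → 2x_1x_2 - 9x_1 - 5/4x_2^3 - 15/4x_2
  leading term x_1x_2: subtract (1)·f_3 from 2x_1x_2 - 9x_1 - 5/4x_2^3 - 15/4x_2 → -9x_1 - 5/4x_2^3 - 15/4x_2 - 18
  leading term x_1: subtract (-3)·h_4 from -9x_1 - 5/4x_2^3 - 15/4x_2 - 18 → -5/4x_2^3 - 15/4x_2^2 - 23/4x_2 - 69/4
  leading term x_2^3: no divisor's leading term divides it; move -5/4x_2^3 to the remainder.
  leading term x_2^2: no divisor's leading term divides it; move -15/4x_2^2 to the remainder.
  leading term x_2: no divisor's leading term divides it; move -23/4x_2 to the remainder.
  leading term 1: no divisor's leading term divides it; move -69/4 to the remainder.
  remainder -5/4x_2^3 - 15/4x_2^2 - 23/4x_2 - 69/4 ≠ 0; add h_5 = -5/4x_2^3 - 15/4x_2^2 - 23/4x_2 - 69/4 to the basis.

S(f_2,f_3): lcm = x_1^2x_2. S = -x_1x_2 - 9x_1 + 2/3x_2^2 - 4x_2.
  leading term x_1x_2: subtract (-1/2)·f_3 from -x_1x_2 - 9x_1 + 2/3x_2^2 - 4x_2 → -9x_1 + 2/3x_2^2 - 4x_2 + 9
  leading term x_1: subtract (-3)·h_4 from -9x_1 + 2/3x_2^2 - 4x_2 + 9 → -37/12x_2^2 - 6x_2 + 39/4
  leading term x_2^2: no divisor's leading term divides it; move -37/12x_2^2 to the remainder.
  leading term x_2: no divisor's leading term divides it; move -6x_2 to the remainder.
  leading term 1: no divisor's leading term divides it; move 39/4 to the remainder.
  remainder -37/12x_2^2 - 6x_2 + 39/4 ≠ 0; add h_6 = -37/12x_2^2 - 6x_2 + 39/4 to the basis.

S(f_1,h_4): lcm = x_1^2. S = 5/12x_1x_2^2 - 19/36x_1x_2 + 23/12x_1 - 5/4x_2^2 - 21/2.
  leading term x_1x_2^2: subtract (5/24x_2)·f_3 from 5/12x_1x_2^2 - 19/36x_1x_2 + 23/12x_1 - 5/4x_2^2 - 21/2 → -19/36x_1x_2 + 23/12x_1 - 5/4x_2^2 - 15/4x_2 - 21/2
  leading term x_1x_2: subtract (-19/72)·f_3 from -19/36x_1x_2 + 23/12x_1 - 5/4x_2^2 - 15/4x_2 - 21/2 → 23/12x_1 - 5/4x_2^2 - 15/4x_2 - 23/4
  leading term x_1: subtract (23/36)·h_4 from 23/12x_1 - 5/4x_2^2 - 15/4x_2 - 23/4 → -65/144x_2^2 - 359/108x_2 - 851/144
  leading term x_2^2: subtract (65/444)·h_6 from -65/144x_2^2 - 359/108x_2 - 851/144 → -9773/3996x_2 - 9773/1332
  leading term x_2: no divisor's leading term divides it; move -9773/3996x_2 to the remainder.
  leading term 1: no divisor's leading term divides it; move -9773/1332 to the remainder.
  remainder -9773/3996x_2 - 9773/1332 ≠ 0; add h_7 = -9773/3996x_2 - 9773/1332 to the basis.

S(f_2,h_4): lcm = x_1^2. S = 5/12x_1x_2^2 + 2/9x_1x_2 - 13/12x_1 + 2/3x_2 - 4.
  leading term x_1x_2^2: subtract (5/24x_2)·f_3 from 5/12x_1x_2^2 + 2/9x_1x_2 - 13/12x_1 + 2/3x_2 - 4 → 2/9x_1x_2 - 13/12x_1 - 37/12x_2 - 4
  leading term x_1x_2: subtract (1/9)·f_3 from 2/9x_1x_2 - 13/12x_1 - 37/12x_2 - 4 → -13/12x_1 - 37/12x_2 - 6
  leading term x_1: subtract (-13/36)·h_4 from -13/12x_1 - 37/12x_2 - 6 → -65/144x_2^2 - 359/108x_2 - 851/144
  leading term x_2^2: subtract (65/444)·h_6 from -65/144x_2^2 - 359/108x_2 - 851/144 → -9773/3996x_2 - 9773/1332
  leading term x_2: subtract (1)·h_7 from -9773/3996x_2 - 9773/1332 → 0
  remainder 0.

S(f_3,h_4): lcm = x_1x_2. S = 5/12x_2^3 + 2/9x_2^2 - 1/12x_2 + 9.
  leading term x_2^3: subtract (-1/3)·h_5 from 5/12x_2^3 + 2/9x_2^2 - 1/12x_2 + 9 → -37/36x_2^2 - 2x_2 + 13/4
  leading term x_2^2: subtract (1/3)·h_6 from -37/36x_2^2 - 2x_2 + 13/4 → 0
  remainder 0.

S(f_1,h_5): leading monomials are coprime, so the S-polynomial reduces to 0 (Buchberger's first criterion).
S(f_2,h_5): leading monomials are coprime, so the S-polynomial reduces to 0 (Buchberger's first criterion).
S(f_3,h_5): lcm = x_1x_2^3. S = -3x_1x_2^2 - 23/5x_1x_2 - 69/5x_1 + 9x_2^2.
  leading term x_1x_2^2: subtract (-3/2x_2)·f_3 from -3x_1x_2^2 - 23/5x_1x_2 - 69/5x_1 + 9x_2^2 → -23/5x_1x_2 - 69/5x_1 + 9x_2^2 + 27x_2
  leading term x_1x_2: subtract (-23/10)·f_3 from -23/5x_1x_2 - 69/5x_1 + 9x_2^2 + 27x_2 → -69/5x_1 + 9x_2^2 + 27x_2 + 207/5
  leading term x_1: subtract (-23/5)·h_4 from -69/5x_1 + 9x_2^2 + 27x_2 + 207/5 → 13/4x_2^2 + 359/15x_2 + 851/20
  leading term x_2^2: subtract (-39/37)·h_6 from 13/4x_2^2 + 359/15x_2 + 851/20 → 9773/555x_2 + 9773/185
  leading term x_2: subtract (-36/5)·h_7 from 9773/555x_2 + 9773/185 → 0
  remainder 0.

S(h_4,h_5): leading monomials are coprime, so the S-polynomial reduces to 0 (Buchberger's first criterion).
S(f_1,h_6): leading monomials are coprime, so the S-polynomial reduces to 0 (Buchberger's first criterion).
S(f_2,h_6): leading monomials are coprime, so the S-polynomial reduces to 0 (Buchberger's first criterion).
S(f_3,h_6): lcm = x_1x_2^2. S = -72/37x_1x_2 + 117/37x_1 + 9x_2.
  leading term x_1x_2: subtract (-36/37)·f_3 from -72/37x_1x_2 + 117/37x_1 + 9x_2 → 117/37x_1 + 9x_2 + 648/37
  leading term x_1: subtract (39/37)·h_4 from 117/37x_1 + 9x_2 + 648/37 → 195/148x_2^2 + 359/37x_2 + 69/4
  leading term x_2^2: subtract (-585/1369)·h_6 from 195/148x_2^2 + 359/37x_2 + 69/4 → 9773/1369x_2 + 29319/1369
  leading term x_2: subtract (-108/37)·h_7 from 9773/1369x_2 + 29319/1369 → 0
  remainder 0.

S(h_4,h_6): leading monomials are coprime, so the S-polynomial reduces to 0 (Buchberger's first criterion).
S(h_5,h_6): lcm = x_2^3. S = 39/37x_2^2 + 1436/185x_2 + 69/5.
  leading term x_2^2: subtract (-468/1369)·h_6 from 39/37x_2^2 + 1436/185x_2 + 69/5 → 39092/6845x_2 + 117276/6845
  leading term x_2: subtract (-432/185)·h_7 from 39092/6845x_2 + 117276/6845 → 0
  remainder 0.

S(f_1,h_7): leading monomials are coprime, so the S-polynomial reduces to 0 (Buchberger's first criterion).
S(f_2,h_7): leading monomials are coprime, so the S-polynomial reduces to 0 (Buchberger's first criterion).
S(f_3,h_7): lcm = x_1x_2. S = -3x_1 + 9.
  leading term x_1: subtract (-1)·h_4 from -3x_1 + 9 → -5/4x_2^2 - 2/3x_2 + 37/4
  leading term x_2^2: subtract (15/37)·h_6 from -5/4x_2^2 - 2/3x_2 + 37/4 → 196/111x_2 + 196/37
  leading term x_2: subtract (-7056/9773)·h_7 from 196/111x_2 + 196/37 → 0
  remainder 0.

S(h_4,h_7): leading monomials are coprime, so the S-polynomial reduces to 0 (Buchberger's first criterion).
S(h_5,h_7): lcm = x_2^3. S = 23/5x_2 + 69/5.
  leading term x_2: subtract (-91908/48865)·h_7 from 23/5x_2 + 69/5 → 0
  remainder 0.

S(h_6,h_7): lcm = x_2^2. S = -39/37x_2 - 117/37.
  leading term x_2: subtract (4212/9773)·h_7 from -39/37x_2 - 117/37 → 0
  remainder 0.

Every S-polynomial of the final basis reduces to 0, so we have a Gröbner basis.
Inter-reduce: drop elements whose leading term is divisible by another's, tail-reduce, and make monic.
Reduced Gröbner basis: {x_1 - 3, x_2 + 3}.

From the last basis element, x_2 + 3 = 0, so x_2 takes values in {-3}. Each choice, substituted upward through the basis, yields the corresponding point(s) of the solution set.
  x_2 = -3: the earlier basis element becomes x_1 - 3 = 0, giving x_1 = 3 — point (3, -3).
Substituting each solution back into the original system confirms all equations vanish.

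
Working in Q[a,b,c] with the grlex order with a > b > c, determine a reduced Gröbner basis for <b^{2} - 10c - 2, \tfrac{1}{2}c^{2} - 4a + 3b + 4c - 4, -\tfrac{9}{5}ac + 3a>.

f_1 = b^{2} - 10c - 2, LT = b^{2}.
f_2 = \tfrac{1}{2}c^{2} - 4a + 3b + 4c - 4, LT = c^{2}.
f_3 = -\tfrac{9}{5}ac + 3a, LT = ac.

S(f_2,f_3): lcm = ac^{2}. S = -8a^{2} + 6ab + \tfrac{29}{3}ac - 8a.
  leading term a^{2}: no divisor's leading term divides it; move -8a^{2} to the remainder.
  leading term ab: no divisor's leading term divides it; move 6ab to the remainder.
  leading term ac: subtract (-\tfrac{145}{27})·f_3 from \tfrac{29}{3}ac - 8a → \tfrac{73}{9}a
  leading term a: no divisor's leading term divides it; move \tfrac{73}{9}a to the remainder.
  remainder -8a^{2} + 6ab + \tfrac{73}{9}a ≠ 0; add g_4 = -8a^{2} + 6ab + \tfrac{73}{9}a to the basis.

The other S-polynomials (S(f_1,f_2), S(f_1,f_3), S(f_1,g_4), S(f_2,g_4), S(f_3,g_4)) all reduce to 0 modulo the current basis, so we have a Gröbner basis.

G = {a^{2} - \tfrac{3}{4}ab - \tfrac{73}{72}a, ac - \tfrac{5}{3}a, b^{2} - 10c - 2, c^{2} - 8a + 6b + 8c - 8}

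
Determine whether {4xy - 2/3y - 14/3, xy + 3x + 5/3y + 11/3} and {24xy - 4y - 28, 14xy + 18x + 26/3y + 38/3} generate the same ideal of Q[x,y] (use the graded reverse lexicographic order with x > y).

Yes, the ideals are equal.

Equality of ideals is decidable: compute both reduced Gröbner bases (unique for the ordering) and check whether they agree.
Buchberger on the first generating set:
f_1 = 4xy - 2/3y - 14/3, LT = xy.
f_2 = xy + 3x + 5/3y + 11/3, LT = xy.

S(f_1,f_2): lcm = xy. S = -3x - 11/6y - 29/6.
  leading term x: no divisor's leading term divides it; move -3x to the remainder.
  leading term y: no divisor's leading term divides it; move -11/6y to the remainder.
  leading term 1: no divisor's leading term divides it; move -29/6 to the remainder.
  remainder -3x - 11/6y - 29/6 ≠ 0; add g_3 = -3x - 11/6y - 29/6 to the basis.

S(f_1,g_3): lcm = xy. S = -11/18y^2 - 16/9y - 7/6.
  leading term y^2: no divisor's leading term divides it; move -11/18y^2 to the remainder.
  leading term y: no divisor's leading term divides it; move -16/9y to the remainder.
  leading term 1: no divisor's leading term divides it; move -7/6 to the remainder.
  remainder -11/18y^2 - 16/9y - 7/6 ≠ 0; add g_4 = -11/18y^2 - 16/9y - 7/6 to the basis.

The other S-polynomials (S(f_2,g_3), S(f_1,g_4), S(f_2,g_4), S(g_3,g_4)) all reduce to 0 modulo the current basis, so we have a Gröbner basis.
Inter-reduce: drop elements whose leading term is divisible by another's, tail-reduce, and make monic.
Reduced Gröbner basis: {y^2 + 32/11y + 21/11, x + 11/18y + 29/18}.

Buchberger on the second generating set:
h_1 = 24xy - 4y - 28, LT = xy.
h_2 = 14xy + 18x + 26/3y + 38/3, LT = xy.

S(h_1,h_2): lcm = xy. S = -9/7x - 11/14y - 29/14.
  leading term x: no divisor's leading term divides it; move -9/7x to the remainder.
  leading term y: no divisor's leading term divides it; move -11/14y to the remainder.
  leading term 1: no divisor's leading term divides it; move -29/14 to the remainder.
  remainder -9/7x - 11/14y - 29/14 ≠ 0; add k_3 = -9/7x - 11/14y - 29/14 to the basis.

S(h_1,k_3): lcm = xy. S = -11/18y^2 - 16/9y - 7/6.
  leading term y^2: no divisor's leading term divides it; move -11/18y^2 to the remainder.
  leading term y: no divisor's leading term divides it; move -16/9y to the remainder.
  leading term 1: no divisor's leading term divides it; move -7/6 to the remainder.
  remainder -11/18y^2 - 16/9y - 7/6 ≠ 0; add k_4 = -11/18y^2 - 16/9y - 7/6 to the basis.

The other S-polynomials (S(h_2,k_3), S(h_1,k_4), S(h_2,k_4), S(k_3,k_4)) all reduce to 0 modulo the current basis, so we have a Gröbner basis.
Inter-reduce: drop elements whose leading term is divisible by another's, tail-reduce, and make monic.
Reduced Gröbner basis: {y^2 + 32/11y + 21/11, x + 11/18y + 29/18}.

The two bases agree; hence the ideals are identical.
The choice of monomial ordering does not affect the verdict — as long as both bases are computed under the same ordering, their equality decides ideal equality.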